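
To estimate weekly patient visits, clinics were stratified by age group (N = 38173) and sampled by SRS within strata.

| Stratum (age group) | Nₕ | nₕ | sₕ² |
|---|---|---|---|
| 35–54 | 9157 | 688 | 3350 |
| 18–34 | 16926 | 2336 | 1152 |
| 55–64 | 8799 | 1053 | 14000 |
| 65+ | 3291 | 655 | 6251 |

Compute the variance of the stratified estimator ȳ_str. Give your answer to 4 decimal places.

Var(ȳ_str) = Σₕ Wₕ²(1 − fₕ)sₕ²/nₕ with Wₕ = Nₕ/N, N = 38173.
35–54: Wₕ = 0.23988159; term = 0.23988159²·(1 − 0.07513378)·3350/688 = 0.25913682.
18–34: Wₕ = 0.44340240; term = 0.44340240²·(1 − 0.13801253)·1152/2336 = 0.083575058.
55–64: Wₕ = 0.23050324; term = 0.23050324²·(1 − 0.11967269)·14000/1053 = 0.62186754.
65+: Wₕ = 0.08621277; term = 0.08621277²·(1 − 0.19902765)·6251/655 = 0.056815771.
Sum = 1.0213952.

1.0214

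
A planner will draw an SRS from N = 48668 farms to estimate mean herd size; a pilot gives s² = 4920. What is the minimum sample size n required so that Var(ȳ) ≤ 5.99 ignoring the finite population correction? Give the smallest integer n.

822

Without fpc, n₀ = s²/D = 4920/5.99 = 821.3689.
Rounding up, n = 822.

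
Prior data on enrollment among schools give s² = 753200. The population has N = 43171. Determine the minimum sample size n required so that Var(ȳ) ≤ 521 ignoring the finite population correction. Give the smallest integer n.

1446

Without fpc, n₀ = s²/D = 753200/521 = 1445.6814.
Rounding up, n = 1446.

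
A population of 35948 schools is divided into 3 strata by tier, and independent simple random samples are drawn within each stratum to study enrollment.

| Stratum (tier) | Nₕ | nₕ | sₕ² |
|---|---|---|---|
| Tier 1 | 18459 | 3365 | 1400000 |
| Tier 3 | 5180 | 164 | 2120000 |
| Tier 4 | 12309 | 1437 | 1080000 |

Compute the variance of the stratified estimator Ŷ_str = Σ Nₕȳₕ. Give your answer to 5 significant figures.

Var(Ŷ_str) = Σₕ Nₕ²(1 − fₕ)sₕ²/nₕ.
Tier 1: 18459²·(1 − 3365/18459)·1400000/3365 = 1.1591923 × 10^11.
Tier 3: 5180²·(1 − 164/5180)·2120000/164 = 3.3587625 × 10^11.
Tier 4: 12309²·(1 − 1437/12309)·1080000/1437 = 1.0057712 × 10^11.
Sum = 5.523726 × 10^11.

5.5237 × 10^11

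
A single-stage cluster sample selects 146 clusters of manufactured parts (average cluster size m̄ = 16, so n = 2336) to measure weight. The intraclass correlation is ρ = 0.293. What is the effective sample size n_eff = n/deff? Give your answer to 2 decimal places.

deff = 1 + (16 − 1)·0.293 = 1 + 4.395 = 5.395.
n_eff = 2336 / 5.395 = 432.99.

432.99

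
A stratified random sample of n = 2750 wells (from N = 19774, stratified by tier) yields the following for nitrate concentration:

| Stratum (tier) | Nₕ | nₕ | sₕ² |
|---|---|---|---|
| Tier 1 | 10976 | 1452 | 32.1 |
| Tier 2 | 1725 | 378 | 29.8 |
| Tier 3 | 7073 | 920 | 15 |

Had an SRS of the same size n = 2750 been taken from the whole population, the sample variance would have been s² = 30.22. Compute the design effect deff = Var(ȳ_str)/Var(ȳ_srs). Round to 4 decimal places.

Var(ȳ_str) = Σ Wₕ²(1−fₕ)sₕ²/nₕ with Wₕ = Nₕ/19774:
  Tier 1: (10976/19774)²·(1−1452/10976)·32.1/1452 = 0.0059103451
  Tier 2: (1725/19774)²·(1−378/1725)·29.8/378 = 4.6848113 × 10^-4
  Tier 3: (7073/19774)²·(1−920/7073)·15/920 = 0.0018147004
  → Var(ȳ_str) = 0.0081935266.
Var(ȳ_srs) = (1 − 2750/19774)·30.22/2750 = 0.0094608215.
deff = 0.0081935266 / 0.0094608215 = 0.8660.

0.8660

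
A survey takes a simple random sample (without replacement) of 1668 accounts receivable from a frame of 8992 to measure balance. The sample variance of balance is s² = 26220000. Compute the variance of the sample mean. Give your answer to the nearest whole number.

12803

Under SRS without replacement, Var(ȳ) = (1 − f)·s²/n with f = n/N = 1668/8992 = 0.18549822.
Var(ȳ) = (1 − 0.18549822)·26220000/1668 = 0.81450178·15719.424 = 12803.499.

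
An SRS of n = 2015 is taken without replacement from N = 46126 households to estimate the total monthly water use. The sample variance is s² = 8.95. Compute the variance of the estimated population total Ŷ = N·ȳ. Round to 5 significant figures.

9.0373 × 10^6

Var(Ŷ) = N²·Var(ȳ) = N²·(1 − n/N)·s²/n.
f = 2015/46126 = 0.04368469; Var(ȳ) = 0.95631531·8.95/2015 = 0.0042476536.
Var(Ŷ) = 46126² · 0.0042476536 = 9.0373413 × 10^6.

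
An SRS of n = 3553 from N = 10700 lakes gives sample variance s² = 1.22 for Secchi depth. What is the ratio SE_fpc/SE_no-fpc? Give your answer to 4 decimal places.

f = n/N = 3553/10700 = 0.33205607.
SE_no-fpc = √(s²/n) = 0.018530294; SE_fpc = √((1−f)s²/n) = 0.015144408.
Ratio = √(1−f) = 0.81727836.

0.8173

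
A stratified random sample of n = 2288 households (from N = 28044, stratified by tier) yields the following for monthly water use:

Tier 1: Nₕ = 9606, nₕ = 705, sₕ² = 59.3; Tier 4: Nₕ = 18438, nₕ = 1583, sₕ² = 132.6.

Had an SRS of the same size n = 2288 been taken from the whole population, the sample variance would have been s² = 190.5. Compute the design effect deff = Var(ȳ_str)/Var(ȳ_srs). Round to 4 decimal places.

0.5524

Var(ȳ_str) = Σ Wₕ²(1−fₕ)sₕ²/nₕ with Wₕ = Nₕ/28044:
  Tier 1: (9606/28044)²·(1−705/9606)·59.3/705 = 0.009144649
  Tier 4: (18438/28044)²·(1−1583/18438)·132.6/1583 = 0.033099792
  → Var(ȳ_str) = 0.042244441.
Var(ȳ_srs) = (1 − 2288/28044)·190.5/2288 = 0.076467593.
deff = 0.042244441 / 0.076467593 = 0.5524.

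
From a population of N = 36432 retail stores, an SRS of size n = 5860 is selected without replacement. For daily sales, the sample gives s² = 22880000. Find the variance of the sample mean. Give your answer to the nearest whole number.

3276

Under SRS without replacement, Var(ȳ) = (1 − f)·s²/n with f = n/N = 5860/36432 = 0.16084761.
Var(ȳ) = (1 − 0.16084761)·22880000/5860 = 0.83915239·3904.4369 = 3276.4175.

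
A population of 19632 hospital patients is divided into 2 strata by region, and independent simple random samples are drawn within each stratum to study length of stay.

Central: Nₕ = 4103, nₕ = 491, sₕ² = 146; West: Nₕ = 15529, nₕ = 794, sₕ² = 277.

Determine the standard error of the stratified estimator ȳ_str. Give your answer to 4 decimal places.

0.4675

Var(ȳ_str) = Σₕ Wₕ²(1 − fₕ)sₕ²/nₕ with Wₕ = Nₕ/N, N = 19632.
Central: Wₕ = 0.20899552; term = 0.20899552²·(1 − 0.11966854)·146/491 = 0.011433825.
West: Wₕ = 0.79100448; term = 0.79100448²·(1 − 0.05113014)·277/794 = 0.20712084.
Sum = 0.21855467.
SE = √(0.21855467) = 0.4675.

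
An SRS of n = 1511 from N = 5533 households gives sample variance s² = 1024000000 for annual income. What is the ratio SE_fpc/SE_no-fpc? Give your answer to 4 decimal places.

0.8526

f = n/N = 1511/5533 = 0.27308874.
SE_no-fpc = √(s²/n) = 823.22347; SE_fpc = √((1−f)s²/n) = 701.87285.
Ratio = √(1−f) = 0.85259091.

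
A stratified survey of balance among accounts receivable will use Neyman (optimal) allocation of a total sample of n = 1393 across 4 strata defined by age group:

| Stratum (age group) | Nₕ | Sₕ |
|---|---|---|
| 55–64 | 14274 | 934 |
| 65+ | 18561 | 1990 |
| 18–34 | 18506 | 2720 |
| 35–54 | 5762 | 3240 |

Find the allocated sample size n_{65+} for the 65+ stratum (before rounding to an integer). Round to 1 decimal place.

431.4

Neyman allocation: nₕ = n·NₕSₕ / Σⱼ NⱼSⱼ.
Σ NⱼSⱼ = 14274·934 + 18561·1990 + 18506·2720 + 5762·3240 = 1.1927351 × 10^8.
n_{65+} = 1393·18561·1990 / (1.1927351 × 10^8) = 431.4.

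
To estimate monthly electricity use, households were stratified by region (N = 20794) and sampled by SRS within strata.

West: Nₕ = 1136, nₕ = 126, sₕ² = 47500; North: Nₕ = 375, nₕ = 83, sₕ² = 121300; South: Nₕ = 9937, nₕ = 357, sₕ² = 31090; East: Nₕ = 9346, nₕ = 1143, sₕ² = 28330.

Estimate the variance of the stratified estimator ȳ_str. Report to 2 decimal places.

24.94

Var(ȳ_str) = Σₕ Wₕ²(1 − fₕ)sₕ²/nₕ with Wₕ = Nₕ/N, N = 20794.
West: Wₕ = 0.05463114; term = 0.05463114²·(1 − 0.11091549)·47500/126 = 1.0003378.
North: Wₕ = 0.01803405; term = 0.01803405²·(1 − 0.22133333)·121300/83 = 0.37010142.
South: Wₕ = 0.47787823; term = 0.47787823²·(1 − 0.03592634)·31090/357 = 19.173316.
East: Wₕ = 0.44945657; term = 0.44945657²·(1 − 0.12229831)·28330/1143 = 4.3946344.
Sum = 24.93839.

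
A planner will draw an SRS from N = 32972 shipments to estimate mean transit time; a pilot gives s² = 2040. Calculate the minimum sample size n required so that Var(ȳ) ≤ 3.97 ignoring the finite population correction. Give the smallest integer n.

514

Without fpc, n₀ = s²/D = 2040/3.97 = 513.8539.
Rounding up, n = 514.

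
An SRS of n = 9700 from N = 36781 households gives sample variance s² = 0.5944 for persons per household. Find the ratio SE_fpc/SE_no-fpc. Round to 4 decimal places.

f = n/N = 9700/36781 = 0.26372312.
SE_no-fpc = √(s²/n) = 0.007828049; SE_fpc = √((1−f)s²/n) = 0.0067169809.
Ratio = √(1−f) = 0.85806578.

0.8581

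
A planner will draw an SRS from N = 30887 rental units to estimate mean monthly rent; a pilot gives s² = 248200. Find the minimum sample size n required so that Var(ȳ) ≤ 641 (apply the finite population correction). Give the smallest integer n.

Without fpc, n₀ = s²/D = 248200/641 = 387.2075.
With fpc, (1 − n/N)·s²/n ≤ D requires n ≥ n₀/(1 + n₀/N) = 387.2075/(1 + 387.2075/30887) = 382.4135.
Rounding up, n = 383.

383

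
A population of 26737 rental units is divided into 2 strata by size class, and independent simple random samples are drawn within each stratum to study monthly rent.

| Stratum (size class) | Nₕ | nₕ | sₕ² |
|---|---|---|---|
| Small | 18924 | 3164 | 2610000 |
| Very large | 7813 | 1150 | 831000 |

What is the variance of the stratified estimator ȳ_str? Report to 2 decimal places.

Var(ȳ_str) = Σₕ Wₕ²(1 − fₕ)sₕ²/nₕ with Wₕ = Nₕ/N, N = 26737.
Small: Wₕ = 0.70778322; term = 0.70778322²·(1 − 0.16719510)·2610000/3164 = 344.15005.
Very large: Wₕ = 0.29221678; term = 0.29221678²·(1 − 0.14719058)·831000/1150 = 52.621772.
Sum = 396.77182.

396.77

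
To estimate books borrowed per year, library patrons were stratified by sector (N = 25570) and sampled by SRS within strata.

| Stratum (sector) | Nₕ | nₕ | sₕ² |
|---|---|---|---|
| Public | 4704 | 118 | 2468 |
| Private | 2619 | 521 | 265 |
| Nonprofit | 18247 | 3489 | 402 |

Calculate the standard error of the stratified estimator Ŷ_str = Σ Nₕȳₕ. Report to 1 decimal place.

Var(Ŷ_str) = Σₕ Nₕ²(1 − fₕ)sₕ²/nₕ.
Public: 4704²·(1 − 118/4704)·2468/118 = 4.5119524 × 10^8.
Private: 2619²·(1 − 521/2619)·265/521 = 2.7947897 × 10^6.
Nonprofit: 18247²·(1 − 3489/18247)·402/3489 = 3.1027305 × 10^7.
Sum = 4.8501733 × 10^8.
SE = √(4.8501733 × 10^8) = 22023.1.

22023.1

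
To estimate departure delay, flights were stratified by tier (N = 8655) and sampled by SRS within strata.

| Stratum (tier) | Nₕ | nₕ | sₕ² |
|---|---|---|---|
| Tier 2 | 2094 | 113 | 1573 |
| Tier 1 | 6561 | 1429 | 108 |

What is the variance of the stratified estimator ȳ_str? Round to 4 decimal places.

Var(ȳ_str) = Σₕ Wₕ²(1 − fₕ)sₕ²/nₕ with Wₕ = Nₕ/N, N = 8655.
Tier 2: Wₕ = 0.24194107; term = 0.24194107²·(1 − 0.05396371)·1573/113 = 0.77086315.
Tier 1: Wₕ = 0.75805893; term = 0.75805893²·(1 − 0.21780216)·108/1429 = 0.033971449.
Sum = 0.8048346.

0.8048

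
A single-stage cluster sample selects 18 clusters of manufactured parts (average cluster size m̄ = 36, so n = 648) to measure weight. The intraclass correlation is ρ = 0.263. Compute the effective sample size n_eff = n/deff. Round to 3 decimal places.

deff = 1 + (36 − 1)·0.263 = 1 + 9.205 = 10.205.
n_eff = 648 / 10.205 = 63.498.

63.498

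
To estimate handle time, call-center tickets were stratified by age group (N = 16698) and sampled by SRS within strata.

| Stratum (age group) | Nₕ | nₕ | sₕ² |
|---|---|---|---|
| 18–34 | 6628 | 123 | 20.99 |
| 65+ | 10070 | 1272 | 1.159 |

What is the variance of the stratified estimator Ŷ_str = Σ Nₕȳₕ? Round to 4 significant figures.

7.438 × 10^6

Var(Ŷ_str) = Σₕ Nₕ²(1 − fₕ)sₕ²/nₕ.
18–34: 6628²·(1 − 123/6628)·20.99/123 = 7.3576162 × 10^6.
65+: 10070²·(1 − 1272/10070)·1.159/1272 = 80725.316.
Sum = 7.4383415 × 10^6.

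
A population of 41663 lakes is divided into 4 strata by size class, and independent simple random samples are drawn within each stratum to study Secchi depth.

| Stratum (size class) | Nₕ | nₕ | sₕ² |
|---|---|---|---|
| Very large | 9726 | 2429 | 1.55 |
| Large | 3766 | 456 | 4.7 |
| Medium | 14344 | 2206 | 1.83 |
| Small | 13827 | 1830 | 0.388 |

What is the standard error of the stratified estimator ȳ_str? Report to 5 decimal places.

0.01427

Var(ȳ_str) = Σₕ Wₕ²(1 − fₕ)sₕ²/nₕ with Wₕ = Nₕ/N, N = 41663.
Very large: Wₕ = 0.23344454; term = 0.23344454²·(1 − 0.24974296)·1.55/2429 = 2.6090459 × 10^-5.
Large: Wₕ = 0.09039195; term = 0.09039195²·(1 − 0.12108338)·4.7/456 = 7.4018494 × 10^-5.
Medium: Wₕ = 0.34428630; term = 0.34428630²·(1 − 0.15379253)·1.83/2206 = 8.3207393 × 10^-5.
Small: Wₕ = 0.33187721; term = 0.33187721²·(1 − 0.13234975)·0.388/1830 = 2.0261901 × 10^-5.
Sum = 2.0357825 × 10^-4.
SE = √(2.0357825 × 10^-4) = 0.01427.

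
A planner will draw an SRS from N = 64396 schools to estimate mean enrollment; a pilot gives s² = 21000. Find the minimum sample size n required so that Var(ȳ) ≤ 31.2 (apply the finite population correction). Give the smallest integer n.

Without fpc, n₀ = s²/D = 21000/31.2 = 673.0769.
With fpc, (1 − n/N)·s²/n ≤ D requires n ≥ n₀/(1 + n₀/N) = 673.0769/(1 + 673.0769/64396) = 666.1146.
Rounding up, n = 667.

667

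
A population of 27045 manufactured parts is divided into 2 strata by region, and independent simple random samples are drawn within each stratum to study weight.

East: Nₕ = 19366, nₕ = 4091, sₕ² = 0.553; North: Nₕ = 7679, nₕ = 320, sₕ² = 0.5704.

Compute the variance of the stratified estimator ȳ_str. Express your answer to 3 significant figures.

1.92 × 10^-4

Var(ȳ_str) = Σₕ Wₕ²(1 − fₕ)sₕ²/nₕ with Wₕ = Nₕ/N, N = 27045.
East: Wₕ = 0.71606582; term = 0.71606582²·(1 − 0.21124651)·0.553/4091 = 5.4669214 × 10^-5.
North: Wₕ = 0.28393418; term = 0.28393418²·(1 − 0.04167209)·0.5704/320 = 1.377143 × 10^-4.
Sum = 1.9238351 × 10^-4.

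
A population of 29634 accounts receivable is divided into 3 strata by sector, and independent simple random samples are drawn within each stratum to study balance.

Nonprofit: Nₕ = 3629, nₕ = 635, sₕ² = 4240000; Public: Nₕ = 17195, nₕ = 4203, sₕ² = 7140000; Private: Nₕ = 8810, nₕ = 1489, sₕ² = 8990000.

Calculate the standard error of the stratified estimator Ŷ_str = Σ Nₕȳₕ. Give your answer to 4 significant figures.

917300

Var(Ŷ_str) = Σₕ Nₕ²(1 − fₕ)sₕ²/nₕ.
Nonprofit: 3629²·(1 − 635/3629)·4240000/635 = 7.2548911 × 10^10.
Public: 17195²·(1 − 4203/17195)·7140000/4203 = 3.7950457 × 10^11.
Private: 8810²·(1 − 1489/8810)·8990000/1489 = 3.8941377 × 10^11.
Sum = 8.4146725 × 10^11.
SE = √(8.4146725 × 10^11) = 917300.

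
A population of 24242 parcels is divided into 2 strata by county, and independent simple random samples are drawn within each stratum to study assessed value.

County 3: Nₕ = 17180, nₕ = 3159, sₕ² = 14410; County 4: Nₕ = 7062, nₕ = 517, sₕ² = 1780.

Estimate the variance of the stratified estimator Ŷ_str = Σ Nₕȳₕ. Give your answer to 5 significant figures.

1.2579 × 10^9

Var(Ŷ_str) = Σₕ Nₕ²(1 − fₕ)sₕ²/nₕ.
County 3: 17180²·(1 − 3159/17180)·14410/3159 = 1.0987946 × 10^9.
County 4: 7062²·(1 − 517/7062)·1780/517 = 1.5913541 × 10^8.
Sum = 1.25793 × 10^9.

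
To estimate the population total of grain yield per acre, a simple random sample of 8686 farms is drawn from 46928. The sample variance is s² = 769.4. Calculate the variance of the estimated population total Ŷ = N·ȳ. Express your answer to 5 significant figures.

Var(Ŷ) = N²·Var(ȳ) = N²·(1 − n/N)·s²/n.
f = 8686/46928 = 0.18509206; Var(ȳ) = 0.81490794·769.4/8686 = 0.072183994.
Var(Ŷ) = 46928² · 0.072183994 = 1.5896628 × 10^8.

1.5897 × 10^8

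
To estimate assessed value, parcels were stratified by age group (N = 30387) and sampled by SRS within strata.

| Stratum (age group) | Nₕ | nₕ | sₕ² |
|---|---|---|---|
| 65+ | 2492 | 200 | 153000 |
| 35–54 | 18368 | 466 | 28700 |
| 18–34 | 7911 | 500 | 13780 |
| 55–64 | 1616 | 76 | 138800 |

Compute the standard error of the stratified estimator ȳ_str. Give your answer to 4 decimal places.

Var(ȳ_str) = Σₕ Wₕ²(1 − fₕ)sₕ²/nₕ with Wₕ = Nₕ/N, N = 30387.
65+: Wₕ = 0.08200875; term = 0.08200875²·(1 − 0.08025682)·153000/200 = 4.7320403.
35–54: Wₕ = 0.60446902; term = 0.60446902²·(1 − 0.02537021)·28700/466 = 21.932278.
18–34: Wₕ = 0.26034159; term = 0.26034159²·(1 − 0.06320313)·13780/500 = 1.7498941.
55–64: Wₕ = 0.05318064; term = 0.05318064²·(1 − 0.04702970)·138800/76 = 4.9222345.
Sum = 33.336447.
SE = √(33.336447) = 5.7738.

5.7738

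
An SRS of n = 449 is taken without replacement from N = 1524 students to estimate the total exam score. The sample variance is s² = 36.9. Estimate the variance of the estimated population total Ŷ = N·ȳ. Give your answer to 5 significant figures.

Var(Ŷ) = N²·Var(ȳ) = N²·(1 − n/N)·s²/n.
f = 449/1524 = 0.29461942; Var(ȳ) = 0.70538058·36.9/449 = 0.05797003.
Var(Ŷ) = 1524² · 0.05797003 = 134639.8.

134640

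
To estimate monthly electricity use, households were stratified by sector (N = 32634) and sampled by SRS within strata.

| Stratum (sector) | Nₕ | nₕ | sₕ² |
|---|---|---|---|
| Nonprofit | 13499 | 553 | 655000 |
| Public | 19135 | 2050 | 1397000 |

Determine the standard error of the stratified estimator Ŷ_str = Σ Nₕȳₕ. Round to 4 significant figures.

Var(Ŷ_str) = Σₕ Nₕ²(1 − fₕ)sₕ²/nₕ.
Nonprofit: 13499²·(1 − 553/13499)·655000/553 = 2.0699191 × 10^11.
Public: 19135²·(1 − 2050/19135)·1397000/2050 = 2.2278502 × 10^11.
Sum = 4.2977693 × 10^11.
SE = √(4.2977693 × 10^11) = 655600.

655600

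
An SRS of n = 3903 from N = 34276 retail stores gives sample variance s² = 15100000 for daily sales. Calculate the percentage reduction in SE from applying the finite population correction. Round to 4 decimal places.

5.8655

f = n/N = 3903/34276 = 0.11386976.
SE_no-fpc = √(s²/n) = 62.19983; SE_fpc = √((1−f)s²/n) = 58.551493.
Ratio = √(1−f) = 0.94134491. Reduction = 100·(1 − 0.94134491) = 5.8655%.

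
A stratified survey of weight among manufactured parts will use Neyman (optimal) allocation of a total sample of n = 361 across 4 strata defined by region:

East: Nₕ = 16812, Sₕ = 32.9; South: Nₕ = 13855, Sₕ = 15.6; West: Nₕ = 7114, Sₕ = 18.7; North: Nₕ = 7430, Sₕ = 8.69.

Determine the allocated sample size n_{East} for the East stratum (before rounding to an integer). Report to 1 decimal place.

Neyman allocation: nₕ = n·NₕSₕ / Σⱼ NⱼSⱼ.
Σ NⱼSⱼ = 16812·32.9 + 13855·15.6 + 7114·18.7 + 7430·8.69 = 966851.3.
n_{East} = 361·16812·32.9 / 966851.3 = 206.5.

206.5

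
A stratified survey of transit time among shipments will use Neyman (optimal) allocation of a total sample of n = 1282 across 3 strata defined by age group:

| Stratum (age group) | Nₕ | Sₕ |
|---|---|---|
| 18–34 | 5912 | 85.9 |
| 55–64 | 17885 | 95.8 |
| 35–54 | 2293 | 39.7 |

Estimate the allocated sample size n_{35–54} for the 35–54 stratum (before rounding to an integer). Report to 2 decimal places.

50.47

Neyman allocation: nₕ = n·NₕSₕ / Σⱼ NⱼSⱼ.
Σ NⱼSⱼ = 5912·85.9 + 17885·95.8 + 2293·39.7 = 2.3122559 × 10^6.
n_{35–54} = 1282·2293·39.7 / (2.3122559 × 10^6) = 50.47.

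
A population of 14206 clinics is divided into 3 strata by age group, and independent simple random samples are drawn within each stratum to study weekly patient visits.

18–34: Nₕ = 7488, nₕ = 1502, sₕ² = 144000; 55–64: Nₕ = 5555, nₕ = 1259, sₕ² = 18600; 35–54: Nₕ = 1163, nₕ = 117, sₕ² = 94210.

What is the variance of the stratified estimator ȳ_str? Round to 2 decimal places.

Var(ȳ_str) = Σₕ Wₕ²(1 − fₕ)sₕ²/nₕ with Wₕ = Nₕ/N, N = 14206.
18–34: Wₕ = 0.52710122; term = 0.52710122²·(1 − 0.20058761)·144000/1502 = 21.293717.
55–64: Wₕ = 0.39103196; term = 0.39103196²·(1 − 0.22664266)·18600/1259 = 1.7469961.
35–54: Wₕ = 0.08186682; term = 0.08186682²·(1 − 0.10060189)·94210/117 = 4.853767.
Sum = 27.89448.

27.89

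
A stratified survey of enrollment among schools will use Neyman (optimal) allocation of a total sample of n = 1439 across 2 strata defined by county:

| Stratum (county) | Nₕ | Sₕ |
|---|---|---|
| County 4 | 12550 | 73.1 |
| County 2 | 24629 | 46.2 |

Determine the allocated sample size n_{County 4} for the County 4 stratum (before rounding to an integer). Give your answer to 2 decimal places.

Neyman allocation: nₕ = n·NₕSₕ / Σⱼ NⱼSⱼ.
Σ NⱼSⱼ = 12550·73.1 + 24629·46.2 = 2.0552648 × 10^6.
n_{County 4} = 1439·12550·73.1 / (2.0552648 × 10^6) = 642.32.

642.32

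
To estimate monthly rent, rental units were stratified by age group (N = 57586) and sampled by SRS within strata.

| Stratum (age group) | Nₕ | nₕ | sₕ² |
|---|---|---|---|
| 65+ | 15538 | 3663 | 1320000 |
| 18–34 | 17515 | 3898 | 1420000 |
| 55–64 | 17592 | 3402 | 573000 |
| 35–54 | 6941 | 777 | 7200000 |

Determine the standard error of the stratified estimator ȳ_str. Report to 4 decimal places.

Var(ȳ_str) = Σₕ Wₕ²(1 − fₕ)sₕ²/nₕ with Wₕ = Nₕ/N, N = 57586.
65+: Wₕ = 0.26982253; term = 0.26982253²·(1 − 0.23574463)·1320000/3663 = 20.05081.
18–34: Wₕ = 0.30415379; term = 0.30415379²·(1 − 0.22255210)·1420000/3898 = 26.200179.
55–64: Wₕ = 0.30549092; term = 0.30549092²·(1 − 0.19338336)·573000/3402 = 12.678974.
35–54: Wₕ = 0.12053277; term = 0.12053277²·(1 − 0.11194352)·7200000/777 = 119.55351.
Sum = 178.48347.
SE = √(178.48347) = 13.3598.

13.3598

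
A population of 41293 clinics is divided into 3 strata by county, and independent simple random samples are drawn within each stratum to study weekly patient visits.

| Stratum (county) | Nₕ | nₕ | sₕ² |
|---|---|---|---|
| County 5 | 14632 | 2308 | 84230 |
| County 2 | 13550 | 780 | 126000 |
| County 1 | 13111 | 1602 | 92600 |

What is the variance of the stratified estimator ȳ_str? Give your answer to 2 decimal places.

Var(ȳ_str) = Σₕ Wₕ²(1 − fₕ)sₕ²/nₕ with Wₕ = Nₕ/N, N = 41293.
County 5: Wₕ = 0.35434577; term = 0.35434577²·(1 − 0.15773647)·84230/2308 = 3.8595219.
County 2: Wₕ = 0.32814278; term = 0.32814278²·(1 − 0.05756458)·126000/780 = 16.392805.
County 1: Wₕ = 0.31751144; term = 0.31751144²·(1 − 0.12218748)·92600/1602 = 5.1152753.
Sum = 25.367602.

25.37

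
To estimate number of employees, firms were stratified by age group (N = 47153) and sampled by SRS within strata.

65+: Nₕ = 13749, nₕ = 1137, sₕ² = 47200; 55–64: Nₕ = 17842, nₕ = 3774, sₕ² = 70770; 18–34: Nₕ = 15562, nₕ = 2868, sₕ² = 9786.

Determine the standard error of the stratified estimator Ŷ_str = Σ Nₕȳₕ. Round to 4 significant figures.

Var(Ŷ_str) = Σₕ Nₕ²(1 − fₕ)sₕ²/nₕ.
65+: 13749²·(1 − 1137/13749)·47200/1137 = 7.1984105 × 10^9.
55–64: 17842²·(1 − 3774/17842)·70770/3774 = 4.7067724 × 10^9.
18–34: 15562²·(1 − 2868/15562)·9786/2868 = 6.7404667 × 10^8.
Sum = 1.257923 × 10^10.
SE = √(1.257923 × 10^10) = 112200.

112200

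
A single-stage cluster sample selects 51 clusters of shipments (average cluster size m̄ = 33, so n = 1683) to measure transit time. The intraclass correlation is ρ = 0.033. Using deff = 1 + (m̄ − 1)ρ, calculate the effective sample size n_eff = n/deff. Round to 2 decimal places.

818.58

deff = 1 + (33 − 1)·0.033 = 1 + 1.056 = 2.056.
n_eff = 1683 / 2.056 = 818.58.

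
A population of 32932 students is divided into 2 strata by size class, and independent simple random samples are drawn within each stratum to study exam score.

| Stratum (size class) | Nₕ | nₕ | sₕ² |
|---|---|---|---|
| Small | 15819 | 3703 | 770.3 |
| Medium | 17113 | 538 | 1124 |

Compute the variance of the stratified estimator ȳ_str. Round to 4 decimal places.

Var(ȳ_str) = Σₕ Wₕ²(1 − fₕ)sₕ²/nₕ with Wₕ = Nₕ/N, N = 32932.
Small: Wₕ = 0.48035346; term = 0.48035346²·(1 − 0.23408559)·770.3/3703 = 0.036762773.
Medium: Wₕ = 0.51964654; term = 0.51964654²·(1 − 0.03143809)·1124/538 = 0.54642116.
Sum = 0.58318393.

0.5832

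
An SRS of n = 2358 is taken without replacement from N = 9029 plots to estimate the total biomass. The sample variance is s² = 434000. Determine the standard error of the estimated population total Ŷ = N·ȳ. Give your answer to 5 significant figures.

105290

Var(Ŷ) = N²·Var(ȳ) = N²·(1 − n/N)·s²/n.
f = 2358/9029 = 0.26115849; Var(ȳ) = 0.73884151·434000/2358 = 135.98694.
Var(Ŷ) = 9029² · 135.98694 = 1.1086042 × 10^10.
SE(Ŷ) = √(1.1086042 × 10^10) = 105290.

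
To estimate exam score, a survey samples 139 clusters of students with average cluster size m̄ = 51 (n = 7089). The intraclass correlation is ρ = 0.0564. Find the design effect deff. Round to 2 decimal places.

deff = 1 + (51 − 1)·0.0564 = 1 + 2.82 = 3.82.

3.82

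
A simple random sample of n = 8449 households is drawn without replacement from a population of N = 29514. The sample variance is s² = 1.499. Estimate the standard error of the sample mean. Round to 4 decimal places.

0.0113

Under SRS without replacement, Var(ȳ) = (1 − f)·s²/n with f = n/N = 8449/29514 = 0.28627092.
Var(ȳ) = (1 − 0.28627092)·1.499/8449 = 0.71372908·1.7741745 × 10^-4 = 1.2662799 × 10^-4.
SE(ȳ) = √(1.2662799 × 10^-4) = 0.0113.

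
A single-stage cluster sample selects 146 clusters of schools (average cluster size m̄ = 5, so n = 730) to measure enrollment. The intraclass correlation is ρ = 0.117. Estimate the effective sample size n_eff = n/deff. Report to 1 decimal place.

497.3

deff = 1 + (5 − 1)·0.117 = 1 + 0.468 = 1.468.
n_eff = 730 / 1.468 = 497.3.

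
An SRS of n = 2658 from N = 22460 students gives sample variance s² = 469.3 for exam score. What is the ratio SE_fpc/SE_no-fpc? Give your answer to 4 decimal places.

0.9390

f = n/N = 2658/22460 = 0.11834372.
SE_no-fpc = √(s²/n) = 0.42019201; SE_fpc = √((1−f)s²/n) = 0.39454581.
Ratio = √(1−f) = 0.93896554.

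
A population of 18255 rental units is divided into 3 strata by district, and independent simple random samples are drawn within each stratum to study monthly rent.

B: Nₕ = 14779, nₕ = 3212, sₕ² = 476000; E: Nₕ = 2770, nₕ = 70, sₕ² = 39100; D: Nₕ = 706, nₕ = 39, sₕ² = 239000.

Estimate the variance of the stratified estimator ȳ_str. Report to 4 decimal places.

97.2166

Var(ȳ_str) = Σₕ Wₕ²(1 − fₕ)sₕ²/nₕ with Wₕ = Nₕ/N, N = 18255.
B: Wₕ = 0.80958641; term = 0.80958641²·(1 − 0.21733541)·476000/3212 = 76.020991.
E: Wₕ = 0.15173925; term = 0.15173925²·(1 − 0.02527076)·39100/70 = 12.535988.
D: Wₕ = 0.03867434; term = 0.03867434²·(1 − 0.05524079)·239000/39 = 8.6596463.
Sum = 97.216625.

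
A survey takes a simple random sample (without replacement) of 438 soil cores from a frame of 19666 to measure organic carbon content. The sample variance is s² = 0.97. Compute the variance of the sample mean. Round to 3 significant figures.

0.00217

Under SRS without replacement, Var(ȳ) = (1 − f)·s²/n with f = n/N = 438/19666 = 0.02227194.
Var(ȳ) = (1 − 0.02227194)·0.97/438 = 0.97772806·0.0022146119 = 0.0021652882.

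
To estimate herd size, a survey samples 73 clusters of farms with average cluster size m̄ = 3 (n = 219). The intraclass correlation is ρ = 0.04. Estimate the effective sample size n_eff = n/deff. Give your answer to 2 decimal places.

deff = 1 + (3 − 1)·0.04 = 1 + 0.08 = 1.08.
n_eff = 219 / 1.08 = 202.78.

202.78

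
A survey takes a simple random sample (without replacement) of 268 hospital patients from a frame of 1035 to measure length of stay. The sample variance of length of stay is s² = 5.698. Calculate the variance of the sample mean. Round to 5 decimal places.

Under SRS without replacement, Var(ȳ) = (1 − f)·s²/n with f = n/N = 268/1035 = 0.25893720.
Var(ȳ) = (1 − 0.25893720)·5.698/268 = 0.74106280·0.021261194 = 0.01575588.

0.01576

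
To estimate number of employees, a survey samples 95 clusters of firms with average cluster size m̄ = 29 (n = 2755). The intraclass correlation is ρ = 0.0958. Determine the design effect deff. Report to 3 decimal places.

deff = 1 + (29 − 1)·0.0958 = 1 + 2.6824 = 3.6824.

3.682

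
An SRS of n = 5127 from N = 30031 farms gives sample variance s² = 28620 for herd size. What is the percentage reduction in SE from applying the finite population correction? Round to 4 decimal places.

f = n/N = 5127/30031 = 0.17072359.
SE_no-fpc = √(s²/n) = 2.3626705; SE_fpc = √((1−f)s²/n) = 2.1515568.
Ratio = √(1−f) = 0.91064615. Reduction = 100·(1 − 0.91064615) = 8.9354%.

8.9354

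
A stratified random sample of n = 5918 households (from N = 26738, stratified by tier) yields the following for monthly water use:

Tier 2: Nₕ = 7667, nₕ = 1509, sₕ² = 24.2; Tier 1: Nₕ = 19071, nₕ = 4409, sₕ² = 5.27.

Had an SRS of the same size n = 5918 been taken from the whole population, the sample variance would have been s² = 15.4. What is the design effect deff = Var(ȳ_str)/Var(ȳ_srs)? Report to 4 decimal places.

Var(ȳ_str) = Σ Wₕ²(1−fₕ)sₕ²/nₕ with Wₕ = Nₕ/26738:
  Tier 2: (7667/26738)²·(1−1509/7667)·24.2/1509 = 0.0010590914
  Tier 1: (19071/26738)²·(1−4409/19071)·5.27/4409 = 4.6749757 × 10^-4
  → Var(ȳ_str) = 0.001526589.
Var(ȳ_srs) = (1 − 5918/26738)·15.4/5918 = 0.0020262712.
deff = 0.001526589 / 0.0020262712 = 0.7534.

0.7534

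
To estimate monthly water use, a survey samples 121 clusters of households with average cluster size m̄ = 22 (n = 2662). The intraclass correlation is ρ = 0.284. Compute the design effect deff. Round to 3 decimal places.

deff = 1 + (22 − 1)·0.284 = 1 + 5.964 = 6.964.

6.964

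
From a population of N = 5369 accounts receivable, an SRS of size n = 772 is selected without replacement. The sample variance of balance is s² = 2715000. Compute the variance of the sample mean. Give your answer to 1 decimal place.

Under SRS without replacement, Var(ȳ) = (1 − f)·s²/n with f = n/N = 772/5369 = 0.14378841.
Var(ȳ) = (1 − 0.14378841)·2715000/772 = 0.85621159·3516.8394 = 3011.1586.

3011.2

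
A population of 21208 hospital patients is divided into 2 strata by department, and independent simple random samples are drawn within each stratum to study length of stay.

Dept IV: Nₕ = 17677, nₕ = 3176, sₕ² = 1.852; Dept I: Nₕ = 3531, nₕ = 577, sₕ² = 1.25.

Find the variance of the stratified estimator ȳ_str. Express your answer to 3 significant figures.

Var(ȳ_str) = Σₕ Wₕ²(1 − fₕ)sₕ²/nₕ with Wₕ = Nₕ/N, N = 21208.
Dept IV: Wₕ = 0.83350622; term = 0.83350622²·(1 − 0.17966850)·1.852/3176 = 3.3232849 × 10^-4.
Dept I: Wₕ = 0.16649378; term = 0.16649378²·(1 − 0.16340980)·1.25/577 = 5.0239231 × 10^-5.
Sum = 3.8256772 × 10^-4.

3.83 × 10^-4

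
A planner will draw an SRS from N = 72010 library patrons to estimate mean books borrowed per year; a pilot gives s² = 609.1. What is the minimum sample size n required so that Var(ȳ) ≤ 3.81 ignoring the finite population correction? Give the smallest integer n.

160

Without fpc, n₀ = s²/D = 609.1/3.81 = 159.8688.
Rounding up, n = 160.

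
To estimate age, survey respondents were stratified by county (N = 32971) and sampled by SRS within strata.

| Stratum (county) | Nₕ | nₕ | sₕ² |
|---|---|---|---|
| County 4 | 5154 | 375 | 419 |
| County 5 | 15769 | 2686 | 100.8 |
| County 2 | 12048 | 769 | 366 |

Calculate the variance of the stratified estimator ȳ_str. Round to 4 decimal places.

0.0919

Var(ȳ_str) = Σₕ Wₕ²(1 − fₕ)sₕ²/nₕ with Wₕ = Nₕ/N, N = 32971.
County 4: Wₕ = 0.15631919; term = 0.15631919²·(1 − 0.07275902)·419/375 = 0.025316284.
County 5: Wₕ = 0.47826878; term = 0.47826878²·(1 − 0.17033420)·100.8/2686 = 0.0071219969.
County 2: Wₕ = 0.36541203; term = 0.36541203²·(1 − 0.06382802)·366/769 = 0.059494396.
Sum = 0.091932677.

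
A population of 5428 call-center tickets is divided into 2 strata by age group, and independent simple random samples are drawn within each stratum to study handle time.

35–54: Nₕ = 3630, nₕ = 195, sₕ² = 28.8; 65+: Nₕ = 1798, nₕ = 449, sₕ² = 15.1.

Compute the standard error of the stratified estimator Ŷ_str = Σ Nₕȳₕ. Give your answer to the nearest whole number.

Var(Ŷ_str) = Σₕ Nₕ²(1 − fₕ)sₕ²/nₕ.
35–54: 3630²·(1 − 195/3630)·28.8/195 = 1.8415828 × 10^6.
65+: 1798²·(1 − 449/1798)·15.1/449 = 81570.335.
Sum = 1.9231531 × 10^6.
SE = √(1.9231531 × 10^6) = 1387.

1387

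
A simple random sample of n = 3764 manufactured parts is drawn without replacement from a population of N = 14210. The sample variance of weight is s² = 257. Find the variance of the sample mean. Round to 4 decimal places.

0.0502

Under SRS without replacement, Var(ȳ) = (1 − f)·s²/n with f = n/N = 3764/14210 = 0.26488388.
Var(ȳ) = (1 − 0.26488388)·257/3764 = 0.73511612·0.068278427 = 0.050192572.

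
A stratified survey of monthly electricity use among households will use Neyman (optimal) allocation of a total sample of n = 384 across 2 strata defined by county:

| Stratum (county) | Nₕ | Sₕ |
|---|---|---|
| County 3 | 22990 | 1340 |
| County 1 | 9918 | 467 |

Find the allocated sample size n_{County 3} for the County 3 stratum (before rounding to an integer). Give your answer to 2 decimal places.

Neyman allocation: nₕ = n·NₕSₕ / Σⱼ NⱼSⱼ.
Σ NⱼSⱼ = 22990·1340 + 9918·467 = 3.5438306 × 10^7.
n_{County 3} = 384·22990·1340 / (3.5438306 × 10^7) = 333.81.

333.81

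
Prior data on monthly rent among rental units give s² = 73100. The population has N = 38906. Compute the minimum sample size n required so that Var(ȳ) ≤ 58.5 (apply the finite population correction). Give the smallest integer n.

1211

Without fpc, n₀ = s²/D = 73100/58.5 = 1249.5726.
With fpc, (1 − n/N)·s²/n ≤ D requires n ≥ n₀/(1 + n₀/N) = 1249.5726/(1 + 1249.5726/38906) = 1210.6880.
Rounding up, n = 1211.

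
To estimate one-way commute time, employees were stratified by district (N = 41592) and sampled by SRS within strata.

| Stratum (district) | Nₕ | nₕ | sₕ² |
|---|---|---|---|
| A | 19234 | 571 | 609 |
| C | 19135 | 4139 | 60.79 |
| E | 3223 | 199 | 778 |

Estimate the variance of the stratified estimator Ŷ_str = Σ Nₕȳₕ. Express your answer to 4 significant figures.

4.252 × 10^8

Var(Ŷ_str) = Σₕ Nₕ²(1 − fₕ)sₕ²/nₕ.
A: 19234²·(1 − 571/19234)·609/571 = 3.8285317 × 10^8.
C: 19135²·(1 − 4139/19135)·60.79/4139 = 4.2144472 × 10^6.
E: 3223²·(1 − 199/3223)·778/199 = 3.8103828 × 10^7.
Sum = 4.2517145 × 10^8.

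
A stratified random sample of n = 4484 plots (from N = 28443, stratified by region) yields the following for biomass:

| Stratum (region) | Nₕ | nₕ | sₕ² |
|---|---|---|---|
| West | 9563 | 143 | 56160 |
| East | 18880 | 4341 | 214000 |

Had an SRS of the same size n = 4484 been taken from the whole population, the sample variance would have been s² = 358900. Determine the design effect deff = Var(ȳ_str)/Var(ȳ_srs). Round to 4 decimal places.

Var(ȳ_str) = Σ Wₕ²(1−fₕ)sₕ²/nₕ with Wₕ = Nₕ/28443:
  West: (9563/28443)²·(1−143/9563)·56160/143 = 43.730588
  East: (18880/28443)²·(1−4341/18880)·214000/4341 = 16.726679
  → Var(ȳ_str) = 60.457267.
Var(ȳ_srs) = (1 − 4484/28443)·358900/4484 = 67.421924.
deff = 60.457267 / 67.421924 = 0.8967.

0.8967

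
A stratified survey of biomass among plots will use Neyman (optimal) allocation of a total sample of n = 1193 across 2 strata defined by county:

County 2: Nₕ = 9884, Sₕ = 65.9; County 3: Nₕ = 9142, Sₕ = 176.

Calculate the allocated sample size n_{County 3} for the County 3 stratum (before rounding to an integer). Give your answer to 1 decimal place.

849.2

Neyman allocation: nₕ = n·NₕSₕ / Σⱼ NⱼSⱼ.
Σ NⱼSⱼ = 9884·65.9 + 9142·176 = 2.2603476 × 10^6.
n_{County 3} = 1193·9142·176 / (2.2603476 × 10^6) = 849.2.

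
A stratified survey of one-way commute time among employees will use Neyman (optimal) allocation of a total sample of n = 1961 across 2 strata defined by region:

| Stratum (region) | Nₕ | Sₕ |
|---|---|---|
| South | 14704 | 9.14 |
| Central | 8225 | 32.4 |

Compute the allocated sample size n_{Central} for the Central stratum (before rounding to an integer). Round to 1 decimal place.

Neyman allocation: nₕ = n·NₕSₕ / Σⱼ NⱼSⱼ.
Σ NⱼSⱼ = 14704·9.14 + 8225·32.4 = 400884.56.
n_{Central} = 1961·8225·32.4 / 400884.56 = 1303.6.

1303.6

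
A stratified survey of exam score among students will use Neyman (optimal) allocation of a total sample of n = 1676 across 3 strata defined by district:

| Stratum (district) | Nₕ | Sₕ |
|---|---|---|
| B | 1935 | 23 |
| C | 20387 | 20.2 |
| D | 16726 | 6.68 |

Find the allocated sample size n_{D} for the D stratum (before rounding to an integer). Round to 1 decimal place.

329.7

Neyman allocation: nₕ = n·NₕSₕ / Σⱼ NⱼSⱼ.
Σ NⱼSⱼ = 1935·23 + 20387·20.2 + 16726·6.68 = 568052.08.
n_{D} = 1676·16726·6.68 / 568052.08 = 329.7.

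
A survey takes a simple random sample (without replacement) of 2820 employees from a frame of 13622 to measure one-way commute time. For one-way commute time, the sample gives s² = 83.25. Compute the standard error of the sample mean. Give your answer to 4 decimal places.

Under SRS without replacement, Var(ȳ) = (1 − f)·s²/n with f = n/N = 2820/13622 = 0.20701806.
Var(ȳ) = (1 − 0.20701806)·83.25/2820 = 0.79298194·0.029521277 = 0.023409839.
SE(ȳ) = √(0.023409839) = 0.1530.

0.1530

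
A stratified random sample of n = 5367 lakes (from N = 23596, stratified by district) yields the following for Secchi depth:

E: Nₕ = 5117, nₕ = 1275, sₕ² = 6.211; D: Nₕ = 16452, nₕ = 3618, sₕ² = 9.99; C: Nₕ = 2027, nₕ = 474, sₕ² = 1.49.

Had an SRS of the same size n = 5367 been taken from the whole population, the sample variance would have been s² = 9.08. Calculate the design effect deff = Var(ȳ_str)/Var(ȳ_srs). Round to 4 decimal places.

Var(ȳ_str) = Σ Wₕ²(1−fₕ)sₕ²/nₕ with Wₕ = Nₕ/23596:
  E: (5117/23596)²·(1−1275/5117)·6.211/1275 = 1.7200749 × 10^-4
  D: (16452/23596)²·(1−3618/16452)·9.99/3618 = 0.0010471307
  C: (2027/23596)²·(1−474/2027)·1.49/474 = 1.7772821 × 10^-5
  → Var(ȳ_str) = 0.001236911.
Var(ȳ_srs) = (1 − 5367/23596)·9.08/5367 = 0.0013070094.
deff = 0.001236911 / 0.0013070094 = 0.9464.

0.9464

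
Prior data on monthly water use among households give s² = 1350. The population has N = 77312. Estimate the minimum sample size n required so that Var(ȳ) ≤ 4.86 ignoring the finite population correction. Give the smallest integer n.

Without fpc, n₀ = s²/D = 1350/4.86 = 277.7778.
Rounding up, n = 278.

278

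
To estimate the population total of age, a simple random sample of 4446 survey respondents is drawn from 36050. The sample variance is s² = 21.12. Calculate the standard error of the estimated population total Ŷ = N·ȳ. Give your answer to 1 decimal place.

2326.4

Var(Ŷ) = N²·Var(ȳ) = N²·(1 − n/N)·s²/n.
f = 4446/36050 = 0.12332871; Var(ȳ) = 0.87667129·21.12/4446 = 0.0041644844.
Var(Ŷ) = 36050² · 0.0041644844 = 5.4121743 × 10^6.
SE(Ŷ) = √(5.4121743 × 10^6) = 2326.4.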